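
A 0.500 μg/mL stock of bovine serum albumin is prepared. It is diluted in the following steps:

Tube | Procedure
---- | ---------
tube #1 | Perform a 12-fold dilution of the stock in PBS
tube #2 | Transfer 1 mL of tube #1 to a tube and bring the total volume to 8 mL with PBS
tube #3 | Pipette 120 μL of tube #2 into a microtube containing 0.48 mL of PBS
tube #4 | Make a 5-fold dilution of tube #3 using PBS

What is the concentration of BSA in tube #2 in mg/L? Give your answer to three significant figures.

0.00521 mg/L

Step 1: 12-fold → factor 12
Step 2: 1 mL brought to 8 mL → factor 8/1 = 8
Dilution factor through tube #2 = 12 × 8 = 96
[tube #2] = 0.500 μg/mL / 96 = 0.005208 μg/mL = 0.00521 mg/L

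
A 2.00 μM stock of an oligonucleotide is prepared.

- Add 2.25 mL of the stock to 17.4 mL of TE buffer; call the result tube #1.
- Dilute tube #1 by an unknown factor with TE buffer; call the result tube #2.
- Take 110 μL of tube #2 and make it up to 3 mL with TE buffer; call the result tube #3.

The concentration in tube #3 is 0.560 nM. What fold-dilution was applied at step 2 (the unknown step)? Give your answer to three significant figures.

15.0-fold

Step 1: 2.25 mL + 17.4 mL = 19.65 mL total → factor 19.65/2.25 = 8.7333
Step 2: unknown factor x
Step 3: 110 μL brought to 3 mL → factor 3000/110 = 27.273
Product of known-step factors = 238.18
Overall factor = 2.00 μM / (0.560 nM) = 3571.4
x = 3571.4 / 238.18 = 15.0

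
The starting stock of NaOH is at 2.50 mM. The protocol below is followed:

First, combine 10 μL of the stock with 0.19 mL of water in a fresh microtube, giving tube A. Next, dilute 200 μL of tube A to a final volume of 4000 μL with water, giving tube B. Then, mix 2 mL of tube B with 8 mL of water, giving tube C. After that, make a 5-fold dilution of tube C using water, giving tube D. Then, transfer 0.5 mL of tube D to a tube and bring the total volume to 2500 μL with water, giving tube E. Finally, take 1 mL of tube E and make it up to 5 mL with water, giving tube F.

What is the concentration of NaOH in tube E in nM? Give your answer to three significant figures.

50.0 nM

Step 1: 10 μL + 0.19 mL = 200 μL total → factor 200/10 = 20
Step 2: 200 μL brought to 4000 μL → factor 4000/200 = 20
Step 3: 2 mL + 8 mL = 10 mL total → factor 10/2 = 5
Step 4: 5-fold → factor 5
Step 5: 0.5 mL brought to 2500 μL → factor 2.5/0.5 = 5
Dilution factor through tube E = 20 × 20 × 5 × 5 × 5 = 50000
[tube E] = 2.50 mM / 50000 = 5.000 × 10^-5 mM = 50.0 nM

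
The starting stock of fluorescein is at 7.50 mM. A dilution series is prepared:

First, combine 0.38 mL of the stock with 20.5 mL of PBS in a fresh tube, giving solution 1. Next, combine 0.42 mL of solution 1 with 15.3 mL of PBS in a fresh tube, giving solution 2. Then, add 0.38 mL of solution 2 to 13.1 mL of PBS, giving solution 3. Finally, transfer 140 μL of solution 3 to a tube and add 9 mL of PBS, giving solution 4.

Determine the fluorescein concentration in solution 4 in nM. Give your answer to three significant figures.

Step 1: 0.38 mL + 20.5 mL = 20.88 mL total → factor 20.88/0.38 = 54.947
Step 2: 0.42 mL + 15.3 mL = 15.72 mL total → factor 15.72/0.42 = 37.429
Step 3: 0.38 mL + 13.1 mL = 13.48 mL total → factor 13.48/0.38 = 35.474
Step 4: 140 μL + 9 mL = 9140 μL total → factor 9140/140 = 65.286
Overall dilution factor = 54.947 × 37.429 × 35.474 × 65.286 = 4.7629 × 10^6
Final = 7.50 mM / 4.7629 × 10^6 = 1.575 × 10^-6 mM = 1.57 nM

1.57 nM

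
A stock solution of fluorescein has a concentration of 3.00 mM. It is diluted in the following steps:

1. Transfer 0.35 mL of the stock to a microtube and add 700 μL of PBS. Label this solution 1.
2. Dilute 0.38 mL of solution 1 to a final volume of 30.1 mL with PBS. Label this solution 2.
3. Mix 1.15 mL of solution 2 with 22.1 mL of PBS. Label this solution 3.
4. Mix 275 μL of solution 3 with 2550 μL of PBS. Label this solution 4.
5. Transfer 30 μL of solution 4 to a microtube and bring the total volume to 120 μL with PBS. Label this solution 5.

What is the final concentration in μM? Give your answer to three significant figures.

0.0152 μM

Step 1: 0.35 mL + 700 μL = 1.05 mL total → factor 1.05/0.35 = 3
Step 2: 0.38 mL brought to 30.1 mL → factor 30.1/0.38 = 79.211
Step 3: 1.15 mL + 22.1 mL = 23.25 mL total → factor 23.25/1.15 = 20.217
Step 4: 275 μL + 2550 μL = 2825 μL total → factor 2825/275 = 10.273
Step 5: 30 μL brought to 120 μL → factor 120/30 = 4
Overall dilution factor = 3 × 79.211 × 20.217 × 10.273 × 4 = 1.9741 × 10^5
Final = 3.00 mM / 1.9741 × 10^5 = 1.520 × 10^-5 mM = 0.0152 μM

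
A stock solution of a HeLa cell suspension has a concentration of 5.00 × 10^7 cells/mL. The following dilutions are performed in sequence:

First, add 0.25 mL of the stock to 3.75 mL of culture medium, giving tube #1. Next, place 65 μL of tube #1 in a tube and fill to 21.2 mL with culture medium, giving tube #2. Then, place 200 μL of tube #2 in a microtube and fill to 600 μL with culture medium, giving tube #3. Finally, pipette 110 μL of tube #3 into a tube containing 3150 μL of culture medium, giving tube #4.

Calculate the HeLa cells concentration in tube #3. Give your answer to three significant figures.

Step 1: 0.25 mL + 3.75 mL = 4 mL total → factor 4/0.25 = 16
Step 2: 65 μL brought to 21.2 mL → factor 21200/65 = 326.15
Step 3: 200 μL brought to 600 μL → factor 600/200 = 3
Dilution factor through tube #3 = 16 × 326.15 × 3 = 15655
[tube #3] = 5.00 × 10^7 cells/mL / 15655 = 3.19 × 10^3 cells/mL

3.19 × 10^3 cells/mL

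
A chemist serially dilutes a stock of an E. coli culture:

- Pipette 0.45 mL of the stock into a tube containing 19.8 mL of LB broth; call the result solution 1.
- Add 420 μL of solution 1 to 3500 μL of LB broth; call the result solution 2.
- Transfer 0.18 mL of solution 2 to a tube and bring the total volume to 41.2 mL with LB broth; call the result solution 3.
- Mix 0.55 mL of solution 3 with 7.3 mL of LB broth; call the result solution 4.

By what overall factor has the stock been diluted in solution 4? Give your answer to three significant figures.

1.37 × 10^6

Step 1: 0.45 mL + 19.8 mL = 20.25 mL total → factor 20.25/0.45 = 45
Step 2: 420 μL + 3500 μL = 3920 μL total → factor 3920/420 = 9.3333
Step 3: 0.18 mL brought to 41.2 mL → factor 41.2/0.18 = 228.89
Step 4: 0.55 mL + 7.3 mL = 7.85 mL total → factor 7.85/0.55 = 14.273
Overall dilution factor = 45 × 9.3333 × 228.89 × 14.273 = 1.3721 × 10^6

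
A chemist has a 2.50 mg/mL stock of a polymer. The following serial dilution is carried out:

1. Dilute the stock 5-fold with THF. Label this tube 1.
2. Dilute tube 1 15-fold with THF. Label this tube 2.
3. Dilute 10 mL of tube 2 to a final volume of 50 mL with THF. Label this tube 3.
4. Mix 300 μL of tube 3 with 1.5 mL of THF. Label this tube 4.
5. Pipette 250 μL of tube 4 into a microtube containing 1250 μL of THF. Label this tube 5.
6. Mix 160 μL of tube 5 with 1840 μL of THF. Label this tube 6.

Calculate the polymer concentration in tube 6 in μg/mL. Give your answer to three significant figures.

0.0148 μg/mL

Step 1: 5-fold → factor 5
Step 2: 15-fold → factor 15
Step 3: 10 mL brought to 50 mL → factor 50/10 = 5
Step 4: 300 μL + 1.5 mL = 1800 μL total → factor 1800/300 = 6
Step 5: 250 μL + 1250 μL = 1500 μL total → factor 1500/250 = 6
Step 6: 160 μL + 1840 μL = 2000 μL total → factor 2000/160 = 12.5
Dilution factor through tube 6 = 5 × 15 × 5 × 6 × 6 × 12.5 = 1.6875 × 10^5
[tube 6] = 2.50 mg/mL / 1.6875 × 10^5 = 1.481 × 10^-5 mg/mL = 0.0148 μg/mL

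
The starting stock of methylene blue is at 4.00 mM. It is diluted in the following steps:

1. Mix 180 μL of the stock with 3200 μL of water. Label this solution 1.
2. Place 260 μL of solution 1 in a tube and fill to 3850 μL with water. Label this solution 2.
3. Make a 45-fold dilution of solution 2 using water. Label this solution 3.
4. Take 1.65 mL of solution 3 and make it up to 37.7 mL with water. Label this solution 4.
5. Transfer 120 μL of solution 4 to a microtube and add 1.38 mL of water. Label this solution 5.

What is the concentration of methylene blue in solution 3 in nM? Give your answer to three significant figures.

Step 1: 180 μL + 3200 μL = 3380 μL total → factor 3380/180 = 18.778
Step 2: 260 μL brought to 3850 μL → factor 3850/260 = 14.808
Step 3: 45-fold → factor 45
Dilution factor through solution 3 = 18.778 × 14.808 × 45 = 12512
[solution 3] = 4.00 mM / 12512 = 0.0003197 mM = 320 nM

320 nM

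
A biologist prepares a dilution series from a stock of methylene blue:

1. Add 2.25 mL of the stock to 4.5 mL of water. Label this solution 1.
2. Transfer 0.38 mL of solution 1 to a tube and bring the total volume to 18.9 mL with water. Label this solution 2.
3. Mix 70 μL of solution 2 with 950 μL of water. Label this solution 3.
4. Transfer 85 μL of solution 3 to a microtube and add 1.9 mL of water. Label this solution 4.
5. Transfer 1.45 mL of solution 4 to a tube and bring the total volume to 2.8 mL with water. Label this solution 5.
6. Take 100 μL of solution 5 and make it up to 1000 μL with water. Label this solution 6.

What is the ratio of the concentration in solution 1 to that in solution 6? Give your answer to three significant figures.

3.27 × 10^5

Step 1: 2.25 mL + 4.5 mL = 6.75 mL total → factor 6.75/2.25 = 3
Step 2: 0.38 mL brought to 18.9 mL → factor 18.9/0.38 = 49.737
Step 3: 70 μL + 950 μL = 1020 μL total → factor 1020/70 = 14.571
Step 4: 85 μL + 1.9 mL = 1985 μL total → factor 1985/85 = 23.353
Step 5: 1.45 mL brought to 2.8 mL → factor 2.8/1.45 = 1.931
Step 6: 100 μL brought to 1000 μL → factor 1000/100 = 10
Dilution factor to solution 1 = 3; to solution 6 = 9.8047 × 10^5
[solution 1]/[solution 6] = (factor to solution 6)/(factor to solution 1) = 9.8047 × 10^5/3 = 3.27 × 10^5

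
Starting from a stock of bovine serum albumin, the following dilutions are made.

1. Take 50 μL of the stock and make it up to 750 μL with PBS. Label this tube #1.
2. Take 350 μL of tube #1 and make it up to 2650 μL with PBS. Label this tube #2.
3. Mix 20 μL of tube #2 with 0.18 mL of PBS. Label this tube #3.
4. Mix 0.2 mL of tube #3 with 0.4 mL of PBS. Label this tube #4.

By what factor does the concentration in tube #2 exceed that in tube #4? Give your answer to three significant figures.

30.0

Step 1: 50 μL brought to 750 μL → factor 750/50 = 15
Step 2: 350 μL brought to 2650 μL → factor 2650/350 = 7.5714
Step 3: 20 μL + 0.18 mL = 200 μL total → factor 200/20 = 10
Step 4: 0.2 mL + 0.4 mL = 0.6 mL total → factor 0.6/0.2 = 3
Dilution factor to tube #2 = 113.57; to tube #4 = 3407.1
[tube #2]/[tube #4] = (factor to tube #4)/(factor to tube #2) = 3407.1/113.57 = 30.0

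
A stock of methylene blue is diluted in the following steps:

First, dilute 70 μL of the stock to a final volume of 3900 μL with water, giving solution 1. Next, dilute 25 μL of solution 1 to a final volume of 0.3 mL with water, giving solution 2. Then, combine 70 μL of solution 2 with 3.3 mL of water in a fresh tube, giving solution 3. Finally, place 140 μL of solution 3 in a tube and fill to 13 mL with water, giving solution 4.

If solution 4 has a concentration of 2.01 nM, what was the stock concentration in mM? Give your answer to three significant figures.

Step 1: 70 μL brought to 3900 μL → factor 3900/70 = 55.714
Step 2: 25 μL brought to 0.3 mL → factor 300/25 = 12
Step 3: 70 μL + 3.3 mL = 3370 μL total → factor 3370/70 = 48.143
Step 4: 140 μL brought to 13 mL → factor 13000/140 = 92.857
Overall dilution factor = 55.714 × 12 × 48.143 × 92.857 = 2.9888 × 10^6
Stock = 2.01 nM × 2.9888 × 10^6 = 6.007 × 10^6 nM = 6.01 mM

6.01 mM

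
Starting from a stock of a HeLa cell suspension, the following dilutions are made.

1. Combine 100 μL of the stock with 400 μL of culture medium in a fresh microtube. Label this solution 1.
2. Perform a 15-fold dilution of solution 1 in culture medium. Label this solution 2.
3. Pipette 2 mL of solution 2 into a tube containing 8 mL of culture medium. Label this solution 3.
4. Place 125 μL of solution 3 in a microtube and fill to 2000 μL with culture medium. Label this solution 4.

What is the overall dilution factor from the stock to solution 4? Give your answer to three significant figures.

Step 1: 100 μL + 400 μL = 500 μL total → factor 500/100 = 5
Step 2: 15-fold → factor 15
Step 3: 2 mL + 8 mL = 10 mL total → factor 10/2 = 5
Step 4: 125 μL brought to 2000 μL → factor 2000/125 = 16
Overall dilution factor = 5 × 15 × 5 × 16 = 6000

6.00 × 10^3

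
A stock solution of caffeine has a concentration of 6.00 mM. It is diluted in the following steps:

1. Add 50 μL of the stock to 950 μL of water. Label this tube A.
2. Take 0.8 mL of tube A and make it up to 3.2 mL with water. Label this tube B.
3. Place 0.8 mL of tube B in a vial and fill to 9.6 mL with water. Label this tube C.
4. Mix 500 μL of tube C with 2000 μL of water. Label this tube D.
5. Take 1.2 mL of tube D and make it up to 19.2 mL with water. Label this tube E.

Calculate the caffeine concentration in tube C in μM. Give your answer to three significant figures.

Step 1: 50 μL + 950 μL = 1000 μL total → factor 1000/50 = 20
Step 2: 0.8 mL brought to 3.2 mL → factor 3.2/0.8 = 4
Step 3: 0.8 mL brought to 9.6 mL → factor 9.6/0.8 = 12
Dilution factor through tube C = 20 × 4 × 12 = 960
[tube C] = 6.00 mM / 960 = 0.006250 mM = 6.25 μM

6.25 μM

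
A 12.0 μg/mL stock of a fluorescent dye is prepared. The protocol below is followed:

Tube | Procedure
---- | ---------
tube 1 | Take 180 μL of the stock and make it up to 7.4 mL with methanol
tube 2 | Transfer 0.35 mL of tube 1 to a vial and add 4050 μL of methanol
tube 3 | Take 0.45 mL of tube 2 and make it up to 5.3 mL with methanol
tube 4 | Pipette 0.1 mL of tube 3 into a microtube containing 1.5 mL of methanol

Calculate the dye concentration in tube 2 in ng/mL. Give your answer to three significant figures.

Step 1: 180 μL brought to 7.4 mL → factor 7400/180 = 41.111
Step 2: 0.35 mL + 4050 μL = 4.4 mL total → factor 4.4/0.35 = 12.571
Dilution factor through tube 2 = 41.111 × 12.571 = 516.83
[tube 2] = 12.0 μg/mL / 516.83 = 0.02322 μg/mL = 23.2 ng/mL

23.2 ng/mL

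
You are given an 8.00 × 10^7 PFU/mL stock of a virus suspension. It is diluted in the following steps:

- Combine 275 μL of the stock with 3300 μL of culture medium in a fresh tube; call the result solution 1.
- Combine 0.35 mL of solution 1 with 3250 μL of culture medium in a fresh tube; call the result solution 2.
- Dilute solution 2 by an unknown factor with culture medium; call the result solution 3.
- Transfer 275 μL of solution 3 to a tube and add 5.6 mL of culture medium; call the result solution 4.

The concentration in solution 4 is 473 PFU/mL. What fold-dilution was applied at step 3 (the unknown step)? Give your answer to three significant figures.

59.2-fold

Step 1: 275 μL + 3300 μL = 3575 μL total → factor 3575/275 = 13
Step 2: 0.35 mL + 3250 μL = 3.6 mL total → factor 3.6/0.35 = 10.286
Step 3: unknown factor x
Step 4: 275 μL + 5.6 mL = 5875 μL total → factor 5875/275 = 21.364
Product of known-step factors = 2856.6
Overall factor = 8.00 × 10^7 PFU/mL / (473 PFU/mL) = 1.6913 × 10^5
x = 1.6913 × 10^5 / 2856.6 = 59.2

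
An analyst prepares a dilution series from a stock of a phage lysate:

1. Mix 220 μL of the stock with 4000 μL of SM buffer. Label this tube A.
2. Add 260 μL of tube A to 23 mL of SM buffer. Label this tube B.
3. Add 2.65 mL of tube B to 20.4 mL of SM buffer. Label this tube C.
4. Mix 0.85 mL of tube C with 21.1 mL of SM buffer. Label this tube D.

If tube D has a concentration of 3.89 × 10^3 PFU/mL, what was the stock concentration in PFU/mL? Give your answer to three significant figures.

1.50 × 10^9 PFU/mL

Step 1: 220 μL + 4000 μL = 4220 μL total → factor 4220/220 = 19.182
Step 2: 260 μL + 23 mL = 23260 μL total → factor 23260/260 = 89.462
Step 3: 2.65 mL + 20.4 mL = 23.05 mL total → factor 23.05/2.65 = 8.6981
Step 4: 0.85 mL + 21.1 mL = 21.95 mL total → factor 21.95/0.85 = 25.824
Overall dilution factor = 19.182 × 89.462 × 8.6981 × 25.824 = 3.8545 × 10^5
Stock = 3.89 × 10^3 PFU/mL × 3.8545 × 10^5 = 1.50 × 10^9 PFU/mL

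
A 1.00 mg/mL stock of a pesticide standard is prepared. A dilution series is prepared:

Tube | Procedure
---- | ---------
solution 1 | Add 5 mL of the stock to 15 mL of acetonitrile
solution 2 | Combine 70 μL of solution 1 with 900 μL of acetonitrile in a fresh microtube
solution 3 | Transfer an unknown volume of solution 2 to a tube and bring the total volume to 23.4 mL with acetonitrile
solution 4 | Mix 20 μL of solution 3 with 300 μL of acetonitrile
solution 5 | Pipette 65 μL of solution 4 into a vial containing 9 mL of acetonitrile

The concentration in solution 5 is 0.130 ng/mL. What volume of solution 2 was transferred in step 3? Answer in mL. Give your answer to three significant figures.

0.376 mL

Step 1: 5 mL + 15 mL = 20 mL total → factor 20/5 = 4
Step 2: 70 μL + 900 μL = 970 μL total → factor 970/70 = 13.857
Step 3: v brought to 23.4 mL → factor = 23.4 mL/v
Step 4: 20 μL + 300 μL = 320 μL total → factor 320/20 = 16
Step 5: 65 μL + 9 mL = 9065 μL total → factor 9065/65 = 139.46
Product of known-step factors = 1.2368 × 10^5
Overall factor = 1.00 mg/mL / (0.130 ng/mL) = 7.6923 × 10^6
Step-3 factor = 7.6923 × 10^6 / 1.2368 × 10^5 = 62.194
v = 23.4 mL / 62.194 = 0.376 mL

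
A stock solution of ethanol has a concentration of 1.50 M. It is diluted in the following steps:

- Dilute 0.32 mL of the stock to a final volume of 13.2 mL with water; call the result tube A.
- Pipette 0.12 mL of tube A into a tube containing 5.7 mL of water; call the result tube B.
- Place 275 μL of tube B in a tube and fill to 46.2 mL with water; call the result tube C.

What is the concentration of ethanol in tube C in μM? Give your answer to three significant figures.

Step 1: 0.32 mL brought to 13.2 mL → factor 13.2/0.32 = 41.25
Step 2: 0.12 mL + 5.7 mL = 5.82 mL total → factor 5.82/0.12 = 48.5
Step 3: 275 μL brought to 46.2 mL → factor 46200/275 = 168
Overall dilution factor = 41.25 × 48.5 × 168 = 3.361 × 10^5
Final = 1.50 M / 3.361 × 10^5 = 4.463 × 10^-6 M = 4.46 μM

4.46 μM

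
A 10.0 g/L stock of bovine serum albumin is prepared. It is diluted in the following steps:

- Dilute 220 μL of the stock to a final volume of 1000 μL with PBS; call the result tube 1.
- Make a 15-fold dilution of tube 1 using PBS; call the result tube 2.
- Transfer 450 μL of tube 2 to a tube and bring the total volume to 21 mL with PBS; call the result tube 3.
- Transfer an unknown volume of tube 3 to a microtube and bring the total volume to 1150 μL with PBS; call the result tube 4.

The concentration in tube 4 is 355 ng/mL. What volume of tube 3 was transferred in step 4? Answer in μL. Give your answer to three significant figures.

130 μL

Step 1: 220 μL brought to 1000 μL → factor 1000/220 = 4.5455
Step 2: 15-fold → factor 15
Step 3: 450 μL brought to 21 mL → factor 21000/450 = 46.667
Step 4: v brought to 1150 μL → factor = 1150 μL/v
Product of known-step factors = 3181.8
Overall factor = 10.0 g/L / (355 ng/mL) = 28169
Step-4 factor = 28169 / 3181.8 = 8.8531
v = 1150 μL / 8.8531 = 130 μL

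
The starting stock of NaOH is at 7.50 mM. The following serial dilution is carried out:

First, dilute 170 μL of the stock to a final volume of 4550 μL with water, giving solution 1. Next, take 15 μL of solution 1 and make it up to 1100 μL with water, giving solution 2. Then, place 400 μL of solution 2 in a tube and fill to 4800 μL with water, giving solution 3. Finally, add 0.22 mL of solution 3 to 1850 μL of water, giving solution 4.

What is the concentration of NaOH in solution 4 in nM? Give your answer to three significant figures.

33.8 nM

Step 1: 170 μL brought to 4550 μL → factor 4550/170 = 26.765
Step 2: 15 μL brought to 1100 μL → factor 1100/15 = 73.333
Step 3: 400 μL brought to 4800 μL → factor 4800/400 = 12
Step 4: 0.22 mL + 1850 μL = 2.07 mL total → factor 2.07/0.22 = 9.4091
Overall dilution factor = 26.765 × 73.333 × 12 × 9.4091 = 2.2161 × 10^5
Final = 7.50 mM / 2.2161 × 10^5 = 3.384 × 10^-5 mM = 33.8 nM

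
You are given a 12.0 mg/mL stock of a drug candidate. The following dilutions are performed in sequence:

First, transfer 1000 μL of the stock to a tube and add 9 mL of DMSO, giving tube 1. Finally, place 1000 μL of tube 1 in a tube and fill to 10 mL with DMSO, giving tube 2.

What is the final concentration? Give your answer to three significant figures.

Step 1: 1000 μL + 9 mL = 10000 μL total → factor 10000/1000 = 10
Step 2: 1000 μL brought to 10 mL → factor 10000/1000 = 10
Overall dilution factor = 10 × 10 = 100
Final = 12.0 mg/mL / 100 = 0.120 mg/mL

0.120 mg/mL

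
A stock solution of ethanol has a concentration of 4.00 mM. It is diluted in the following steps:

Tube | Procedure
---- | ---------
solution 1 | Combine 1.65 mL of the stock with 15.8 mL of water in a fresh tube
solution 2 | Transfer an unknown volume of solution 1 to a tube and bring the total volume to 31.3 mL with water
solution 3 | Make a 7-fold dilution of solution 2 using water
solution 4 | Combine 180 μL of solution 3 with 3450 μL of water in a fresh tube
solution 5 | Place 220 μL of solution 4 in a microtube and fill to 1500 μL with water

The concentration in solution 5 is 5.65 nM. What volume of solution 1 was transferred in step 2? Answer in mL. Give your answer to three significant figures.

0.450 mL

Step 1: 1.65 mL + 15.8 mL = 17.45 mL total → factor 17.45/1.65 = 10.576
Step 2: v brought to 31.3 mL → factor = 31.3 mL/v
Step 3: 7-fold → factor 7
Step 4: 180 μL + 3450 μL = 3630 μL total → factor 3630/180 = 20.167
Step 5: 220 μL brought to 1500 μL → factor 1500/220 = 6.8182
Product of known-step factors = 10179
Overall factor = 4.00 mM / (5.65 nM) = 7.0796 × 10^5
Step-2 factor = 7.0796 × 10^5 / 10179 = 69.55
v = 31.3 mL / 69.55 = 0.450 mL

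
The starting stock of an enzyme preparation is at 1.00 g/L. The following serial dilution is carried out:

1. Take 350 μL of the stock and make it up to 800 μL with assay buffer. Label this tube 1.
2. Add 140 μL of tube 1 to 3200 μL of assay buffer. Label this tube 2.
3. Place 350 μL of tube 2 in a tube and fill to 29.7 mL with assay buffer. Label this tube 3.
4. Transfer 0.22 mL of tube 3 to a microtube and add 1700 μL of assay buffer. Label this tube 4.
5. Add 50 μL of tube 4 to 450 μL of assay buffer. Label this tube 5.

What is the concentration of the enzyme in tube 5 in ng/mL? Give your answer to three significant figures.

2.48 ng/mL

Step 1: 350 μL brought to 800 μL → factor 800/350 = 2.2857
Step 2: 140 μL + 3200 μL = 3340 μL total → factor 3340/140 = 23.857
Step 3: 350 μL brought to 29.7 mL → factor 29700/350 = 84.857
Step 4: 0.22 mL + 1700 μL = 1.92 mL total → factor 1.92/0.22 = 8.7273
Step 5: 50 μL + 450 μL = 500 μL total → factor 500/50 = 10
Overall dilution factor = 2.2857 × 23.857 × 84.857 × 8.7273 × 10 = 4.0384 × 10^5
Final = 1.00 g/L / 4.0384 × 10^5 = 2.476 × 10^-6 g/L = 2.48 ng/mL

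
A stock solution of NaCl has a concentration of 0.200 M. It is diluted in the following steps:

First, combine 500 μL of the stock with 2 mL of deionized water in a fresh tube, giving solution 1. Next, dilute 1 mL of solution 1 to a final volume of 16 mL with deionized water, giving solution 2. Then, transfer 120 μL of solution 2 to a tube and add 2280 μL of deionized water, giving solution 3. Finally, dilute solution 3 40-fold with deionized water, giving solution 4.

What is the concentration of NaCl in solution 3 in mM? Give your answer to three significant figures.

Step 1: 500 μL + 2 mL = 2500 μL total → factor 2500/500 = 5
Step 2: 1 mL brought to 16 mL → factor 16/1 = 16
Step 3: 120 μL + 2280 μL = 2400 μL total → factor 2400/120 = 20
Dilution factor through solution 3 = 5 × 16 × 20 = 1600
[solution 3] = 0.200 M / 1600 = 0.0001250 M = 0.125 mM

0.125 mM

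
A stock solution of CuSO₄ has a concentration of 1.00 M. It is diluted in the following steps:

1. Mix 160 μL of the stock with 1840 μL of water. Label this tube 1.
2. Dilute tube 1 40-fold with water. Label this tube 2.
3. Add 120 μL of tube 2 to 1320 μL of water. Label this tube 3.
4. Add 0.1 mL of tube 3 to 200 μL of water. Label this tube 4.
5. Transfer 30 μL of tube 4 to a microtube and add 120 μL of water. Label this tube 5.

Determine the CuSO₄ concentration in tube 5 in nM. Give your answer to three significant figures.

1.11 × 10^4 nM

Step 1: 160 μL + 1840 μL = 2000 μL total → factor 2000/160 = 12.5
Step 2: 40-fold → factor 40
Step 3: 120 μL + 1320 μL = 1440 μL total → factor 1440/120 = 12
Step 4: 0.1 mL + 200 μL = 0.3 mL total → factor 0.3/0.1 = 3
Step 5: 30 μL + 120 μL = 150 μL total → factor 150/30 = 5
Overall dilution factor = 12.5 × 40 × 12 × 3 × 5 = 90000
Final = 1.00 M / 90000 = 1.111 × 10^-5 M = 1.11 × 10^4 nM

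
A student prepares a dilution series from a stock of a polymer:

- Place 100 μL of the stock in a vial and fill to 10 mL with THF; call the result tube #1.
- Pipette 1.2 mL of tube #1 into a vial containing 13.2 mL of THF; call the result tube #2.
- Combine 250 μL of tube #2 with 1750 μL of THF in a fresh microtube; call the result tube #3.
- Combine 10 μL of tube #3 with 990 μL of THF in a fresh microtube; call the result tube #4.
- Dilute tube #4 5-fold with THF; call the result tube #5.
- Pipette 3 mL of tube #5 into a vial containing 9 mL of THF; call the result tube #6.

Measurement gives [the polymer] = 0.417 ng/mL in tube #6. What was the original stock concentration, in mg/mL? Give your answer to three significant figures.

Step 1: 100 μL brought to 10 mL → factor 10000/100 = 100
Step 2: 1.2 mL + 13.2 mL = 14.4 mL total → factor 14.4/1.2 = 12
Step 3: 250 μL + 1750 μL = 2000 μL total → factor 2000/250 = 8
Step 4: 10 μL + 990 μL = 1000 μL total → factor 1000/10 = 100
Step 5: 5-fold → factor 5
Step 6: 3 mL + 9 mL = 12 mL total → factor 12/3 = 4
Overall dilution factor = 100 × 12 × 8 × 100 × 5 × 4 = 1.92 × 10^7
Stock = 0.417 ng/mL × 1.92 × 10^7 = 8.006 × 10^6 ng/mL = 8.01 mg/mL

8.01 mg/mL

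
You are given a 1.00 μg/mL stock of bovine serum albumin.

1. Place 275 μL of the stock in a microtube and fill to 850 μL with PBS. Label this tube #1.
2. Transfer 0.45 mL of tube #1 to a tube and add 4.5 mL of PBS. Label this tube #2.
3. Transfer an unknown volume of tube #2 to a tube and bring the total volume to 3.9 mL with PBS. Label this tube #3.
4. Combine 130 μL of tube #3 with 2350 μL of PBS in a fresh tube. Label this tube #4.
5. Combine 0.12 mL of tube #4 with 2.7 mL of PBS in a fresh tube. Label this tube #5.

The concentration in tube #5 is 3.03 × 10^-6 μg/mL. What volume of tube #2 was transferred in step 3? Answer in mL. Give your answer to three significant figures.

Step 1: 275 μL brought to 850 μL → factor 850/275 = 3.0909
Step 2: 0.45 mL + 4.5 mL = 4.95 mL total → factor 4.95/0.45 = 11
Step 3: v brought to 3.9 mL → factor = 3.9 mL/v
Step 4: 130 μL + 2350 μL = 2480 μL total → factor 2480/130 = 19.077
Step 5: 0.12 mL + 2.7 mL = 2.82 mL total → factor 2.82/0.12 = 23.5
Product of known-step factors = 15242
Overall factor = 1.00 μg/mL / (3.03 × 10^-6 μg/mL) = 3.3003 × 10^5
Step-3 factor = 3.3003 × 10^5 / 15242 = 21.652
v = 3.9 mL / 21.652 = 0.180 mL

0.180 mL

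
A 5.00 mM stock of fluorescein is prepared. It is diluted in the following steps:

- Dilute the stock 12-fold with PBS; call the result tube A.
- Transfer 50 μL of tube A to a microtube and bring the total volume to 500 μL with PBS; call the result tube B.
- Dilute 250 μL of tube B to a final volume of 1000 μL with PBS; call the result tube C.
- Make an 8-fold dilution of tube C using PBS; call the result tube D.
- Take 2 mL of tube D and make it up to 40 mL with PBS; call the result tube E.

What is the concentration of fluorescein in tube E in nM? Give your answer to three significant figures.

Step 1: 12-fold → factor 12
Step 2: 50 μL brought to 500 μL → factor 500/50 = 10
Step 3: 250 μL brought to 1000 μL → factor 1000/250 = 4
Step 4: 8-fold → factor 8
Step 5: 2 mL brought to 40 mL → factor 40/2 = 20
Overall dilution factor = 12 × 10 × 4 × 8 × 20 = 76800
Final = 5.00 mM / 76800 = 6.510 × 10^-5 mM = 65.1 nM

65.1 nM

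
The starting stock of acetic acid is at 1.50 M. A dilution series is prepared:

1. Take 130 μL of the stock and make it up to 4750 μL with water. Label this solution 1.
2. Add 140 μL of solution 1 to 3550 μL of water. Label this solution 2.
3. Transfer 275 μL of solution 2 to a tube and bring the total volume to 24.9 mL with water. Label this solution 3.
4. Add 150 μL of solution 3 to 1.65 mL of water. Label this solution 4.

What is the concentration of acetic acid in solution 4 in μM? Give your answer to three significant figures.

1.43 μM

Step 1: 130 μL brought to 4750 μL → factor 4750/130 = 36.538
Step 2: 140 μL + 3550 μL = 3690 μL total → factor 3690/140 = 26.357
Step 3: 275 μL brought to 24.9 mL → factor 24900/275 = 90.545
Step 4: 150 μL + 1.65 mL = 1800 μL total → factor 1800/150 = 12
Overall dilution factor = 36.538 × 26.357 × 90.545 × 12 = 1.0464 × 10^6
Final = 1.50 M / 1.0464 × 10^6 = 1.433 × 10^-6 M = 1.43 μM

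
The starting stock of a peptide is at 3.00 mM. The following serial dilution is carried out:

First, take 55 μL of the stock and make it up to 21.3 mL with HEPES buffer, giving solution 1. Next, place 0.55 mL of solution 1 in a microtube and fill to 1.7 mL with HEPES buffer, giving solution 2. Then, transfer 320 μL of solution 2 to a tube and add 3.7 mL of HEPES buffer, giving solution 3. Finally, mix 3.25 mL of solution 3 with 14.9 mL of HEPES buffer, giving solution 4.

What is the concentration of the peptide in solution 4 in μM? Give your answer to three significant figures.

0.0357 μM

Step 1: 55 μL brought to 21.3 mL → factor 21300/55 = 387.27
Step 2: 0.55 mL brought to 1.7 mL → factor 1.7/0.55 = 3.0909
Step 3: 320 μL + 3.7 mL = 4020 μL total → factor 4020/320 = 12.562
Step 4: 3.25 mL + 14.9 mL = 18.15 mL total → factor 18.15/3.25 = 5.5846
Overall dilution factor = 387.27 × 3.0909 × 12.562 × 5.5846 = 83979
Final = 3.00 mM / 83979 = 3.572 × 10^-5 mM = 0.0357 μM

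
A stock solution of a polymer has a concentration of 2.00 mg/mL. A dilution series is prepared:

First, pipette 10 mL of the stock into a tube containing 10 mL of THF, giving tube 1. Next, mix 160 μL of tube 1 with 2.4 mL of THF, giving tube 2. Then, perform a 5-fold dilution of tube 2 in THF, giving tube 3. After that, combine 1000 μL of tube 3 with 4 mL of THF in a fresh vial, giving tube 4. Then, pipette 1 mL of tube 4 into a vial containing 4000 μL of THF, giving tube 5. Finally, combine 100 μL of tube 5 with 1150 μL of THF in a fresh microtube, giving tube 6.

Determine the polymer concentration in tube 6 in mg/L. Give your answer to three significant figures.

Step 1: 10 mL + 10 mL = 20 mL total → factor 20/10 = 2
Step 2: 160 μL + 2.4 mL = 2560 μL total → factor 2560/160 = 16
Step 3: 5-fold → factor 5
Step 4: 1000 μL + 4 mL = 5000 μL total → factor 5000/1000 = 5
Step 5: 1 mL + 4000 μL = 5 mL total → factor 5/1 = 5
Step 6: 100 μL + 1150 μL = 1250 μL total → factor 1250/100 = 12.5
Overall dilution factor = 2 × 16 × 5 × 5 × 5 × 12.5 = 50000
Final = 2.00 mg/mL / 50000 = 4.000 × 10^-5 mg/mL = 0.0400 mg/L

0.0400 mg/L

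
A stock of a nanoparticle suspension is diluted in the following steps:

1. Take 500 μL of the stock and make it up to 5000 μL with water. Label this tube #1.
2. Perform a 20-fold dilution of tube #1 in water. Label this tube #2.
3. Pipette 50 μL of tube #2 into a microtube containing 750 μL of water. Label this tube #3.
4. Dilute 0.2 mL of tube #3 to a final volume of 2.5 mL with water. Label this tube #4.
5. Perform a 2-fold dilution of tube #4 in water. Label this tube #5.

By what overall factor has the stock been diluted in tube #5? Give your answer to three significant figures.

8.00 × 10^4

Step 1: 500 μL brought to 5000 μL → factor 5000/500 = 10
Step 2: 20-fold → factor 20
Step 3: 50 μL + 750 μL = 800 μL total → factor 800/50 = 16
Step 4: 0.2 mL brought to 2.5 mL → factor 2.5/0.2 = 12.5
Step 5: 2-fold → factor 2
Overall dilution factor = 10 × 20 × 16 × 12.5 × 2 = 80000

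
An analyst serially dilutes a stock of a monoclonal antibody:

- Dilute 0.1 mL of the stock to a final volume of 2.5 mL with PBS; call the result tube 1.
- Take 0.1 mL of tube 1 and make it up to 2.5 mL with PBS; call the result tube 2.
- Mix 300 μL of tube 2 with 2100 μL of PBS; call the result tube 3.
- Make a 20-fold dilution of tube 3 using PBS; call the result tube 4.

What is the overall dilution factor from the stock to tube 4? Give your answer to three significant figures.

Step 1: 0.1 mL brought to 2.5 mL → factor 2.5/0.1 = 25
Step 2: 0.1 mL brought to 2.5 mL → factor 2.5/0.1 = 25
Step 3: 300 μL + 2100 μL = 2400 μL total → factor 2400/300 = 8
Step 4: 20-fold → factor 20
Overall dilution factor = 25 × 25 × 8 × 20 = 1 × 10^5

1.00 × 10^5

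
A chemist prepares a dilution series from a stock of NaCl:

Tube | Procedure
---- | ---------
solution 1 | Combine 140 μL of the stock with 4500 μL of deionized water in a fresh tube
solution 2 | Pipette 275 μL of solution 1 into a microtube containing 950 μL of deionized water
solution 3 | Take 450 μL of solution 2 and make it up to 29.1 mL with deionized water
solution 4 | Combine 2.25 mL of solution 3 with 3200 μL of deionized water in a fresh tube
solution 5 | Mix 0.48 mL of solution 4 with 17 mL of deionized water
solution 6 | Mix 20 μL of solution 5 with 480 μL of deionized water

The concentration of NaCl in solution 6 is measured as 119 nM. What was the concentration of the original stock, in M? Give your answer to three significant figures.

2.51 M

Step 1: 140 μL + 4500 μL = 4640 μL total → factor 4640/140 = 33.143
Step 2: 275 μL + 950 μL = 1225 μL total → factor 1225/275 = 4.4545
Step 3: 450 μL brought to 29.1 mL → factor 29100/450 = 64.667
Step 4: 2.25 mL + 3200 μL = 5.45 mL total → factor 5.45/2.25 = 2.4222
Step 5: 0.48 mL + 17 mL = 17.48 mL total → factor 17.48/0.48 = 36.417
Step 6: 20 μL + 480 μL = 500 μL total → factor 500/20 = 25
Overall dilution factor = 33.143 × 4.4545 × 64.667 × 2.4222 × 36.417 × 25 = 2.1054 × 10^7
Stock = 119 nM × 2.1054 × 10^7 = 2.505 × 10^9 nM = 2.51 M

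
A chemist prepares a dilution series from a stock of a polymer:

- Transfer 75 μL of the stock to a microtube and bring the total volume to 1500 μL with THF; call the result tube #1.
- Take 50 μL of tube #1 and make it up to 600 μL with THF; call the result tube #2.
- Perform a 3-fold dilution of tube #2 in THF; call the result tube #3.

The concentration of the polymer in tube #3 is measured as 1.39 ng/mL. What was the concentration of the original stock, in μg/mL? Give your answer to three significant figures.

Step 1: 75 μL brought to 1500 μL → factor 1500/75 = 20
Step 2: 50 μL brought to 600 μL → factor 600/50 = 12
Step 3: 3-fold → factor 3
Overall dilution factor = 20 × 12 × 3 = 720
Stock = 1.39 ng/mL × 720 = 1001 ng/mL = 1.00 μg/mL

1.00 μg/mL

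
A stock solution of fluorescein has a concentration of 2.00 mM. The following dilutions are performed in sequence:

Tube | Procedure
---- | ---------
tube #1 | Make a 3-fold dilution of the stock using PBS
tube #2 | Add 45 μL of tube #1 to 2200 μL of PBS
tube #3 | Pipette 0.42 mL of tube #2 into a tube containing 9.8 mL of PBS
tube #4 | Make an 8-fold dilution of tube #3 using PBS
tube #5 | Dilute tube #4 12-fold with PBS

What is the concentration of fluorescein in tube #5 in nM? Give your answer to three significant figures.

Step 1: 3-fold → factor 3
Step 2: 45 μL + 2200 μL = 2245 μL total → factor 2245/45 = 49.889
Step 3: 0.42 mL + 9.8 mL = 10.22 mL total → factor 10.22/0.42 = 24.333
Step 4: 8-fold → factor 8
Step 5: 12-fold → factor 12
Overall dilution factor = 3 × 49.889 × 24.333 × 8 × 12 = 3.4962 × 10^5
Final = 2.00 mM / 3.4962 × 10^5 = 5.720 × 10^-6 mM = 5.72 nM

5.72 nM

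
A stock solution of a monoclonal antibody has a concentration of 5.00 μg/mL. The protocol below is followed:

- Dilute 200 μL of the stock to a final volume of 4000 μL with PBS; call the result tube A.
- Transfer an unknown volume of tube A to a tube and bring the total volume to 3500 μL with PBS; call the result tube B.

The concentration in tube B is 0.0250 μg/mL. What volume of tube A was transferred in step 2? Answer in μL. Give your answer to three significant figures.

350 μL

Step 1: 200 μL brought to 4000 μL → factor 4000/200 = 20
Step 2: v brought to 3500 μL → factor = 3500 μL/v
Product of known-step factors = 20
Overall factor = 5.00 μg/mL / (0.0250 μg/mL) = 200
Step-2 factor = 200 / 20 = 10
v = 3500 μL / 10 = 350 μL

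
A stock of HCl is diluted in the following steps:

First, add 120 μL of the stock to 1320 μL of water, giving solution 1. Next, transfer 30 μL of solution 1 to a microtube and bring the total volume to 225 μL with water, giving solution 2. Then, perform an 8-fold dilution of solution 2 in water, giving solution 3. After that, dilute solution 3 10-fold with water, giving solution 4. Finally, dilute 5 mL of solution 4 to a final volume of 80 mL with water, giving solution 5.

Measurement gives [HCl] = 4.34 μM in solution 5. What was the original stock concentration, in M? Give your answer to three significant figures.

0.500 M

Step 1: 120 μL + 1320 μL = 1440 μL total → factor 1440/120 = 12
Step 2: 30 μL brought to 225 μL → factor 225/30 = 7.5
Step 3: 8-fold → factor 8
Step 4: 10-fold → factor 10
Step 5: 5 mL brought to 80 mL → factor 80/5 = 16
Overall dilution factor = 12 × 7.5 × 8 × 10 × 16 = 1.152 × 10^5
Stock = 4.34 μM × 1.152 × 10^5 = 5.000 × 10^5 μM = 0.500 M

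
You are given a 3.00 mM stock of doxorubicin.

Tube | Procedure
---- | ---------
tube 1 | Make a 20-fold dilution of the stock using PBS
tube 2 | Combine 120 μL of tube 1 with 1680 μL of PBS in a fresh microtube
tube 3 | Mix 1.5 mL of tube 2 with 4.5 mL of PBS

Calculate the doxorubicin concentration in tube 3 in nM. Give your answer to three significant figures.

2.50 × 10^3 nM

Step 1: 20-fold → factor 20
Step 2: 120 μL + 1680 μL = 1800 μL total → factor 1800/120 = 15
Step 3: 1.5 mL + 4.5 mL = 6 mL total → factor 6/1.5 = 4
Dilution factor through tube 3 = 20 × 15 × 4 = 1200
[tube 3] = 3.00 mM / 1200 = 0.002500 mM = 2.50 × 10^3 nM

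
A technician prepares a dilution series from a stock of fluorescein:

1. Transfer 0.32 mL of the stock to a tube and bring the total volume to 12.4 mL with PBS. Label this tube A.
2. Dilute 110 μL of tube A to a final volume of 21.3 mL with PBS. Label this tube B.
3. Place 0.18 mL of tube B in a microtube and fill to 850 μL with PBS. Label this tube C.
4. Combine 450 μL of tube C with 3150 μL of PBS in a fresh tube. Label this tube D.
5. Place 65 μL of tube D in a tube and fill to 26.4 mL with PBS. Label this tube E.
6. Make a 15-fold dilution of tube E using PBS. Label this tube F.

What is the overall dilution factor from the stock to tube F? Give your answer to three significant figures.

Step 1: 0.32 mL brought to 12.4 mL → factor 12.4/0.32 = 38.75
Step 2: 110 μL brought to 21.3 mL → factor 21300/110 = 193.64
Step 3: 0.18 mL brought to 850 μL → factor 0.85/0.18 = 4.7222
Step 4: 450 μL + 3150 μL = 3600 μL total → factor 3600/450 = 8
Step 5: 65 μL brought to 26.4 mL → factor 26400/65 = 406.15
Step 6: 15-fold → factor 15
Overall dilution factor = 38.75 × 193.64 × 4.7222 × 8 × 406.15 × 15 = 1.7269 × 10^9

1.73 × 10^9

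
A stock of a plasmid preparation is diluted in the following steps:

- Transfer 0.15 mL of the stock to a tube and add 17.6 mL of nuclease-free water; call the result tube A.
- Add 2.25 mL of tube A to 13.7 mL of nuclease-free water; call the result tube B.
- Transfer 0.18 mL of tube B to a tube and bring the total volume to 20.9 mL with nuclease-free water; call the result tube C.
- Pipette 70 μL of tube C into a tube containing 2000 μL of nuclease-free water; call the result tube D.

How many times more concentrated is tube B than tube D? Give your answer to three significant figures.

Step 1: 0.15 mL + 17.6 mL = 17.75 mL total → factor 17.75/0.15 = 118.33
Step 2: 2.25 mL + 13.7 mL = 15.95 mL total → factor 15.95/2.25 = 7.0889
Step 3: 0.18 mL brought to 20.9 mL → factor 20.9/0.18 = 116.11
Step 4: 70 μL + 2000 μL = 2070 μL total → factor 2070/70 = 29.571
Dilution factor to tube B = 838.85; to tube D = 2.8803 × 10^6
[tube B]/[tube D] = (factor to tube D)/(factor to tube B) = 2.8803 × 10^6/838.85 = 3.43 × 10^3

3.43 × 10^3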